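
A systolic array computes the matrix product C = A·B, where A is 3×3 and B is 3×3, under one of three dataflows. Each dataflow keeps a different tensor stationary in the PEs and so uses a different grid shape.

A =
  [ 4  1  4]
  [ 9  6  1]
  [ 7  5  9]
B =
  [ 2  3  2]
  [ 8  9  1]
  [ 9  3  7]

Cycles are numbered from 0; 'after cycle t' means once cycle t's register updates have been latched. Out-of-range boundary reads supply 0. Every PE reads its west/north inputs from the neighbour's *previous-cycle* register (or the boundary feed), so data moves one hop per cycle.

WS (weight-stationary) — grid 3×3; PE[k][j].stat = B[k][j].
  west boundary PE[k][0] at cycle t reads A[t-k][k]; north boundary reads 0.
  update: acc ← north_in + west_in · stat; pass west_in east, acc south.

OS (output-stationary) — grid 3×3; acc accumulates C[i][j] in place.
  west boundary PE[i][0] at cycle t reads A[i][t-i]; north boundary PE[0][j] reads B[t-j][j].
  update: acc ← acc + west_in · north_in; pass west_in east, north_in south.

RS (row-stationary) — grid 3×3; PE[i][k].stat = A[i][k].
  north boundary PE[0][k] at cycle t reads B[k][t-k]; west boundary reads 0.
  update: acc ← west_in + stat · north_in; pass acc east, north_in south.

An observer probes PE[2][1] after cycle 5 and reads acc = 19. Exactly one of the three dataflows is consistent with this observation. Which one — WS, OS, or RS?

dataflow = RS

Under WS (3×3), PE[2][1]:
  [0] (2,1) acc=0 (h:0 v:0)
  [1] (2,1) acc=0 (h:0 v:0)
  [2] (2,1) acc=0 (h:0 v:0)
  [3] (2,1) acc=33 (h:4 v:33)
  [4] (2,1) acc=84 (h:1 v:84)
  [5] (2,1) acc=93 (h:9 v:93)
Under OS (3×3), PE[2][1]:
  [0] (2,1) acc=0 (h:0 v:0)
  [1] (2,1) acc=0 (h:0 v:0)
  [2] (2,1) acc=0 (h:0 v:0)
  [3] (2,1) acc=21 (h:7 v:3)
  [4] (2,1) acc=66 (h:5 v:9)
  [5] (2,1) acc=93 (h:9 v:3)
Under RS (3×3), PE[2][1]:
  [0] (2,1) acc=0 (h:0 v:0)
  [1] (2,1) acc=0 (h:0 v:0)
  [2] (2,1) acc=0 (h:0 v:0)
  [3] (2,1) acc=54 (h:54 v:8)
  [4] (2,1) acc=66 (h:66 v:9)
  [5] (2,1) acc=19 (h:19 v:1)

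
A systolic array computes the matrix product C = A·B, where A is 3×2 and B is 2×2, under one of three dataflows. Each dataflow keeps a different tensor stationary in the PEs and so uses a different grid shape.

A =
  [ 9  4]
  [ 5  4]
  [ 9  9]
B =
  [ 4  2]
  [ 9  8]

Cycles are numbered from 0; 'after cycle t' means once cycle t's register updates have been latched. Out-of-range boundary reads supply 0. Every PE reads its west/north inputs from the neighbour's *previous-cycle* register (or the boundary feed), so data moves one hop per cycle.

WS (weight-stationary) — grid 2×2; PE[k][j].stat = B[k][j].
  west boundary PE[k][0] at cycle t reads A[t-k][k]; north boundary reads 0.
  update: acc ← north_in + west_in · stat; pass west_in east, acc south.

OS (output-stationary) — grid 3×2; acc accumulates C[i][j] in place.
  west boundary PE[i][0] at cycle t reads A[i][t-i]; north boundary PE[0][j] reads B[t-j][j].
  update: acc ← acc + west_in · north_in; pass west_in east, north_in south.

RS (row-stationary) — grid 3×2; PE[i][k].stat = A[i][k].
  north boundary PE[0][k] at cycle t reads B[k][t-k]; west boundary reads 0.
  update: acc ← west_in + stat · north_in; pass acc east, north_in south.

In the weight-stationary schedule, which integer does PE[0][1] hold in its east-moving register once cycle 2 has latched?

WS on a 2×2 grid — tracing PE[0][1] and its feeders:
  step 0 · PE0,0: acc=36; fwd→9 fwd↓36
  step 0 · PE0,1: acc=0; fwd→0 fwd↓0
  step 1 · PE0,0: acc=20; fwd→5 fwd↓20
  step 1 · PE0,1: acc=18; fwd→9 fwd↓18
  step 2 · PE0,0: acc=36; fwd→9 fwd↓36
  step 2 · PE0,1: acc=10; fwd→5 fwd↓10

register = 5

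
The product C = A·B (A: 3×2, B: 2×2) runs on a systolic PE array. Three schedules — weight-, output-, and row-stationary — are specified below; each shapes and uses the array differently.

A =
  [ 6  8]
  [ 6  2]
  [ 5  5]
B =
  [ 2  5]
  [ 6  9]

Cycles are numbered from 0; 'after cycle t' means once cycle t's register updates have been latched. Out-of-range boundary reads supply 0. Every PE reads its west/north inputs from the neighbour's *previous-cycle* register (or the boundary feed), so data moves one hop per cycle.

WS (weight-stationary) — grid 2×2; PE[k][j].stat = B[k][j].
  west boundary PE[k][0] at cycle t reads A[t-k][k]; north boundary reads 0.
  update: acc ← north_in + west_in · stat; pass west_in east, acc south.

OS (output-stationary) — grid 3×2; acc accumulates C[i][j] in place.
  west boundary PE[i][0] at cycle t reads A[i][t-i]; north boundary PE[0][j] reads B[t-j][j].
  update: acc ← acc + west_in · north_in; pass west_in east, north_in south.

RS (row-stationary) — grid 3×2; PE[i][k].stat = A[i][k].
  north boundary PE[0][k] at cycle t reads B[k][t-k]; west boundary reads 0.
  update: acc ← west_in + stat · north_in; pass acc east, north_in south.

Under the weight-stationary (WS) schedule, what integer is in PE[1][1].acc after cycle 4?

WS 2×2: PE[1][1] cycle-by-cycle (with neighbour feeds):
  c0 r0c1: 0 / 0 / 0
  c0 r1c0: 0 / 0 / 0
  c0 r1c1: 0 / 0 / 0
  c1 r0c1: 30 / 6 / 30
  c1 r1c0: 60 / 8 / 60
  c1 r1c1: 0 / 0 / 0
  c2 r0c1: 30 / 6 / 30
  c2 r1c0: 24 / 2 / 24
  c2 r1c1: 102 / 8 / 102
  c3 r0c1: 25 / 5 / 25
  c3 r1c0: 40 / 5 / 40
  c3 r1c1: 48 / 2 / 48
  c4 r0c1: 0 / 0 / 0
  c4 r1c0: 0 / 0 / 0
  c4 r1c1: 70 / 5 / 70

PE[1][1].acc = 70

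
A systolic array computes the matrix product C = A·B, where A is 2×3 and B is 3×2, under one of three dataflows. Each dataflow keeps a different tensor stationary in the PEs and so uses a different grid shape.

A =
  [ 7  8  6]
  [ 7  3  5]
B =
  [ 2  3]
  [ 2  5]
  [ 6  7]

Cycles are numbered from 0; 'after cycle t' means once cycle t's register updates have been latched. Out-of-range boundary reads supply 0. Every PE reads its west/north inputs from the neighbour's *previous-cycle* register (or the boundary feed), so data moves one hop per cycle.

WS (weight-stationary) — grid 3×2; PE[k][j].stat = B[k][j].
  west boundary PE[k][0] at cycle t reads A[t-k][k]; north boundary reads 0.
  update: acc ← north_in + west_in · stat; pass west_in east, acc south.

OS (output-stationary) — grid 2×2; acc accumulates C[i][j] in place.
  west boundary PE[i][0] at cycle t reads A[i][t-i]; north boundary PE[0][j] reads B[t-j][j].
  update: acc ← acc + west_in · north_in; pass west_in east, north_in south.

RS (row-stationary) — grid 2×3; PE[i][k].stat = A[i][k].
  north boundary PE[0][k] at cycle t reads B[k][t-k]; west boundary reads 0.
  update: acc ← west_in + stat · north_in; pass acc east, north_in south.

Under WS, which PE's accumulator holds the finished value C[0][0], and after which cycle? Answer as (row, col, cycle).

(row, col, cycle) = (2, 0, 2)

WS: C[0][0] accumulates in PE[2][0]:
  c0 r2c0: 0 / 0 / 0
  c1 r2c0: 0 / 0 / 0
  c2 r2c0: 66 / 6 / 66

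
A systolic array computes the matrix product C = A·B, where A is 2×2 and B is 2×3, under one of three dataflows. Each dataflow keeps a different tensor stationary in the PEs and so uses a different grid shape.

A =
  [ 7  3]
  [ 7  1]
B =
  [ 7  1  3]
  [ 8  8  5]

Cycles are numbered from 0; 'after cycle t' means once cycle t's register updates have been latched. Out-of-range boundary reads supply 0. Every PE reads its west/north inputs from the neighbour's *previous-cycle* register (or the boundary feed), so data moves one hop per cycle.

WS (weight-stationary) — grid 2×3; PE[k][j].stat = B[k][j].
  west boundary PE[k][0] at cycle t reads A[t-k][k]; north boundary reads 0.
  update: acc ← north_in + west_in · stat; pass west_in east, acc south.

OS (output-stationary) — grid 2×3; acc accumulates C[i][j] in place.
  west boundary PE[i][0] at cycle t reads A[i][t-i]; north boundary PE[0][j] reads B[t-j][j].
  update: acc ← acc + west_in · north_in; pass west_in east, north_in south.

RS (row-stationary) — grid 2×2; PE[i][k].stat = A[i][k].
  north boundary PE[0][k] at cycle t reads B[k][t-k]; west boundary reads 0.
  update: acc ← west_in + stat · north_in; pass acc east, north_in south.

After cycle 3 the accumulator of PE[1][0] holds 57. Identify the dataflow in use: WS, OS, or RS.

dataflow = OS

WS [2×3] PE[1][0] across cycles:
  [0] (1,0) acc=0 (h:0 v:0)
  [1] (1,0) acc=73 (h:3 v:73)
  [2] (1,0) acc=57 (h:1 v:57)
  [3] (1,0) acc=0 (h:0 v:0)
OS [2×3] PE[1][0] across cycles:
  [0] (1,0) acc=0 (h:0 v:0)
  [1] (1,0) acc=49 (h:7 v:7)
  [2] (1,0) acc=57 (h:1 v:8)
  [3] (1,0) acc=57 (h:0 v:0)
RS [2×2] PE[1][0] across cycles:
  [0] (1,0) acc=0 (h:0 v:0)
  [1] (1,0) acc=49 (h:49 v:7)
  [2] (1,0) acc=7 (h:7 v:1)
  [3] (1,0) acc=21 (h:21 v:3)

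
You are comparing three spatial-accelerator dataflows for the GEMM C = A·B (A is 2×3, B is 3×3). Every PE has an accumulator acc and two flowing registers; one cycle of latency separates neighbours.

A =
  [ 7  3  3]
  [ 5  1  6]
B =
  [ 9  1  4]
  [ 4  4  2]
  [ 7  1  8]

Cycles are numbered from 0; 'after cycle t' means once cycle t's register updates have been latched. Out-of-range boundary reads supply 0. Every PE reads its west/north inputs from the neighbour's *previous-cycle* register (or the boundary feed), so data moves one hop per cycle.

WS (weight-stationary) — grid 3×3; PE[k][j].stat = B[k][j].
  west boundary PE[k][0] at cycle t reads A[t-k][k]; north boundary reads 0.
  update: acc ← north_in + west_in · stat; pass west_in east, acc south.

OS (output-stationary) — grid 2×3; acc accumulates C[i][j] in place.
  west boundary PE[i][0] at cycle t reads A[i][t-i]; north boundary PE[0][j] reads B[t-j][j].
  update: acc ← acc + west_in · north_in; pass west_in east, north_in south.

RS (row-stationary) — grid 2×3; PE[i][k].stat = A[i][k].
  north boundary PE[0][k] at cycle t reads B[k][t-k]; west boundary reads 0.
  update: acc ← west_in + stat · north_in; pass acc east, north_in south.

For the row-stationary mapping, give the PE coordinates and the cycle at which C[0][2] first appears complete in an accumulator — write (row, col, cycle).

RS — PE[0][2] is where C[0][2] collects:
  t=0 PE[0][2]: acc=0 h=0 v=0
  t=1 PE[0][2]: acc=0 h=0 v=0
  t=2 PE[0][2]: acc=96 h=96 v=7
  t=3 PE[0][2]: acc=22 h=22 v=1
  t=4 PE[0][2]: acc=58 h=58 v=8

(row, col, cycle) = (0, 2, 4)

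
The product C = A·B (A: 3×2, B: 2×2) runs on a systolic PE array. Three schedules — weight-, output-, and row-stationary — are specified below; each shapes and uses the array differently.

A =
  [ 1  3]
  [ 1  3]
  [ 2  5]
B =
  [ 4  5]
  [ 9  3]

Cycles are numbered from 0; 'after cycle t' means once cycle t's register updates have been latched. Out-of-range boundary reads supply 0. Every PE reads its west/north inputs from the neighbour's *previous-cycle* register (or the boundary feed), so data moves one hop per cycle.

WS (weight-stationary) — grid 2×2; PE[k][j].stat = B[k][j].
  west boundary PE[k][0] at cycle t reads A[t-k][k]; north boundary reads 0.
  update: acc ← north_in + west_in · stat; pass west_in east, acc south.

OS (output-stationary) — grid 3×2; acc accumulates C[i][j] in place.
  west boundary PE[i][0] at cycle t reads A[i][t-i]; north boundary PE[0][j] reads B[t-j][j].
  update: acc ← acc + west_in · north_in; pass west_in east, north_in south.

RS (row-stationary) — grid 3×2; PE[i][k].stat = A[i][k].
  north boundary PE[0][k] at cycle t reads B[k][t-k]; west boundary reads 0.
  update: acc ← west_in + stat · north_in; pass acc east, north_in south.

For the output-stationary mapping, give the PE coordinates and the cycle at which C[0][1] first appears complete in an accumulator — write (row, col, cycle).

Under OS, C[0][1] lands at PE[0][1]:
  [0] (0,1) acc=0 (h:0 v:0)
  [1] (0,1) acc=5 (h:1 v:5)
  [2] (0,1) acc=14 (h:3 v:3)

(row, col, cycle) = (0, 1, 2)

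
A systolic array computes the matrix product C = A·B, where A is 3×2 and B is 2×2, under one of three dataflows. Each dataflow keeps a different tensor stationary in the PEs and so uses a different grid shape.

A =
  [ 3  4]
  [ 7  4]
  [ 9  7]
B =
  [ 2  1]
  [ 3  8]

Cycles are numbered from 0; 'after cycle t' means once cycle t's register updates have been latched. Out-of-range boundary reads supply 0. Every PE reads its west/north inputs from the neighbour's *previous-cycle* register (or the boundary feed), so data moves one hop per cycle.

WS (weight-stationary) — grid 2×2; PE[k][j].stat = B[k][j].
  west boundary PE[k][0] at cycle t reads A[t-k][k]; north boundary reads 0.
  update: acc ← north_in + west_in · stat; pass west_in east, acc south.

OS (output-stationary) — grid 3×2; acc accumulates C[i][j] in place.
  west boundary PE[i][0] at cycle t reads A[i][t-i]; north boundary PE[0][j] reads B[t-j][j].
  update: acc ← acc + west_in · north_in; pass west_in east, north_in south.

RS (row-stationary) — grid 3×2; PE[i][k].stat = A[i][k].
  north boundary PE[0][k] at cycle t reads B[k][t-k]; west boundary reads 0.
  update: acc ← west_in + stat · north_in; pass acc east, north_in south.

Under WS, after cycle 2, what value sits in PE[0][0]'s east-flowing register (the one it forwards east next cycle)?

register = 9

WS (2×2). Following PE[0][0] plus its west/north inputs:
  @0  [0,0]  acc 6  |  →3  ↓6
  @1  [0,0]  acc 14  |  →7  ↓14
  @2  [0,0]  acc 18  |  →9  ↓18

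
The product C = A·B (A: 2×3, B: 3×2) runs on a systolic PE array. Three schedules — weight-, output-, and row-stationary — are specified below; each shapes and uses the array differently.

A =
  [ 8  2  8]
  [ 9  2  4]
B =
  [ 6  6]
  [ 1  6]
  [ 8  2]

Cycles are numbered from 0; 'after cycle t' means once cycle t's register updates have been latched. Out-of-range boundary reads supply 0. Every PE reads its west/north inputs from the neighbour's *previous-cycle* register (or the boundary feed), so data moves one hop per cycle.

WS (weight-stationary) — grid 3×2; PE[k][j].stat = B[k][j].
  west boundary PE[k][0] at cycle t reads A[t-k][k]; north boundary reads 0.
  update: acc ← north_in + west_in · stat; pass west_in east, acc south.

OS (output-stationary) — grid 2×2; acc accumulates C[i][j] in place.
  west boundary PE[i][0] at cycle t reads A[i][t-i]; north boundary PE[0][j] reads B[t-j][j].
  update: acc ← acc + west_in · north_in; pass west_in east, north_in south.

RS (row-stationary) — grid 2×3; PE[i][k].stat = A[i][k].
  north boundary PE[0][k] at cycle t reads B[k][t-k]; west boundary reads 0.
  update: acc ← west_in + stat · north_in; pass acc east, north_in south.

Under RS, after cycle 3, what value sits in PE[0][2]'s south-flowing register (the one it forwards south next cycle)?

RS 2×3: PE[0][2] cycle-by-cycle (with neighbour feeds):
  c0 r0c1: 0 / 0 / 0
  c0 r0c2: 0 / 0 / 0
  c1 r0c1: 50 / 50 / 1
  c1 r0c2: 0 / 0 / 0
  c2 r0c1: 60 / 60 / 6
  c2 r0c2: 114 / 114 / 8
  c3 r0c1: 0 / 0 / 0
  c3 r0c2: 76 / 76 / 2

register = 2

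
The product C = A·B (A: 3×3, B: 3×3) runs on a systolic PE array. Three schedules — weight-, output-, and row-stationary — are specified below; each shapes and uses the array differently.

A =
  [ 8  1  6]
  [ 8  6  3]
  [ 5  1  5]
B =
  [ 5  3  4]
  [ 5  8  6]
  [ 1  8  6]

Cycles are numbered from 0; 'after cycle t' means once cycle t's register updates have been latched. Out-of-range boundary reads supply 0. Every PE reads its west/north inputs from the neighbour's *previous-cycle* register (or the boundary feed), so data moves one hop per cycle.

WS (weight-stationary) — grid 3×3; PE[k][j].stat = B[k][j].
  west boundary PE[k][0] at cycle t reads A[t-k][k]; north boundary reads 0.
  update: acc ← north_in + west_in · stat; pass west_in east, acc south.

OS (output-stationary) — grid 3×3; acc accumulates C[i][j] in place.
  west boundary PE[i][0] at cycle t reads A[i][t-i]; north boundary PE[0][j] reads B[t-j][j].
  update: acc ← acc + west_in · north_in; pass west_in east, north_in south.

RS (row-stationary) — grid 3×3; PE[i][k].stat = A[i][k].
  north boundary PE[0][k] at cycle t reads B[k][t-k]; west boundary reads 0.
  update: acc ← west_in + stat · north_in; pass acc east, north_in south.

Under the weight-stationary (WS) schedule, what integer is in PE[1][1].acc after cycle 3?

PE[1][1].acc = 72

WS on a 3×3 grid — tracing PE[1][1] and its feeders:
  @0  [0,1]  acc 0  |  →0  ↓0
  @0  [1,0]  acc 0  |  →0  ↓0
  @0  [1,1]  acc 0  |  →0  ↓0
  @1  [0,1]  acc 24  |  →8  ↓24
  @1  [1,0]  acc 45  |  →1  ↓45
  @1  [1,1]  acc 0  |  →0  ↓0
  @2  [0,1]  acc 24  |  →8  ↓24
  @2  [1,0]  acc 70  |  →6  ↓70
  @2  [1,1]  acc 32  |  →1  ↓32
  @3  [0,1]  acc 15  |  →5  ↓15
  @3  [1,0]  acc 30  |  →1  ↓30
  @3  [1,1]  acc 72  |  →6  ↓72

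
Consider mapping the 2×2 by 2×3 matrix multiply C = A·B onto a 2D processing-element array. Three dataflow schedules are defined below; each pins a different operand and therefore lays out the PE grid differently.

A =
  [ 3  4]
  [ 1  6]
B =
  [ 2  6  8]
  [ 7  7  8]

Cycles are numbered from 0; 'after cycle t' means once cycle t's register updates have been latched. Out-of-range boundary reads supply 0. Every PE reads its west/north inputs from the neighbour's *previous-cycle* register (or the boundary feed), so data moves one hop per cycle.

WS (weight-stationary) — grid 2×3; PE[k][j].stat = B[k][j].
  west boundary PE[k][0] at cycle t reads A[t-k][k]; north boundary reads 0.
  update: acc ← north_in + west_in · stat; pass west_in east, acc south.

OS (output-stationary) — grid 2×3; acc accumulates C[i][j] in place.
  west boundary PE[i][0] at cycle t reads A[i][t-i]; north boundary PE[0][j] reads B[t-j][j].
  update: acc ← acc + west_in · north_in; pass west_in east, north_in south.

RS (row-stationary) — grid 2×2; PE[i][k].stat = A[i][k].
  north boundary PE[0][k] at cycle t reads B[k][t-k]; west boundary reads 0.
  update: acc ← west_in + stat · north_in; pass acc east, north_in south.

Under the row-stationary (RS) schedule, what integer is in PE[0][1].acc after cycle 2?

Tracing RS — 2×2 array, target PE[0][1]:
  [0] (0,0) acc=6 (h:6 v:2)
  [0] (0,1) acc=0 (h:0 v:0)
  [1] (0,0) acc=18 (h:18 v:6)
  [1] (0,1) acc=34 (h:34 v:7)
  [2] (0,0) acc=24 (h:24 v:8)
  [2] (0,1) acc=46 (h:46 v:7)

PE[0][1].acc = 46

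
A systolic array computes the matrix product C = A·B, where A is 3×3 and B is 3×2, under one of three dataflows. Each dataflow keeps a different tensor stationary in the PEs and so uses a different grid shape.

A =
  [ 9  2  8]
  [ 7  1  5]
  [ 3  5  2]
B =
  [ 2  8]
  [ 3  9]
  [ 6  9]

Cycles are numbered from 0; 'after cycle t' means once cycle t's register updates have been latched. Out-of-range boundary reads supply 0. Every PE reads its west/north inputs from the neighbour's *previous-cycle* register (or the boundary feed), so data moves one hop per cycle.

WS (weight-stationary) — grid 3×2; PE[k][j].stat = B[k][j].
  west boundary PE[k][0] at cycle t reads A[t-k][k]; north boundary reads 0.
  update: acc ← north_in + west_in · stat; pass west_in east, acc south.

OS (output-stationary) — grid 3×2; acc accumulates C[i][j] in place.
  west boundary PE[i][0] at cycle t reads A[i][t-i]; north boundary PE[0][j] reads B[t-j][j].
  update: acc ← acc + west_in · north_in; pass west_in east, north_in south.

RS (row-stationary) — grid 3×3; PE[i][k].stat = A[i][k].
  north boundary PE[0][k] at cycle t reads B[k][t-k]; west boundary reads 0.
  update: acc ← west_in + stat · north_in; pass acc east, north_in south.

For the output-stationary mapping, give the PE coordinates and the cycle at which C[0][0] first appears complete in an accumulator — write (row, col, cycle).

(row, col, cycle) = (0, 0, 2)

Under OS, C[0][0] lands at PE[0][0]:
  t=0 PE[0][0]: acc=18 h=9 v=2
  t=1 PE[0][0]: acc=24 h=2 v=3
  t=2 PE[0][0]: acc=72 h=8 v=6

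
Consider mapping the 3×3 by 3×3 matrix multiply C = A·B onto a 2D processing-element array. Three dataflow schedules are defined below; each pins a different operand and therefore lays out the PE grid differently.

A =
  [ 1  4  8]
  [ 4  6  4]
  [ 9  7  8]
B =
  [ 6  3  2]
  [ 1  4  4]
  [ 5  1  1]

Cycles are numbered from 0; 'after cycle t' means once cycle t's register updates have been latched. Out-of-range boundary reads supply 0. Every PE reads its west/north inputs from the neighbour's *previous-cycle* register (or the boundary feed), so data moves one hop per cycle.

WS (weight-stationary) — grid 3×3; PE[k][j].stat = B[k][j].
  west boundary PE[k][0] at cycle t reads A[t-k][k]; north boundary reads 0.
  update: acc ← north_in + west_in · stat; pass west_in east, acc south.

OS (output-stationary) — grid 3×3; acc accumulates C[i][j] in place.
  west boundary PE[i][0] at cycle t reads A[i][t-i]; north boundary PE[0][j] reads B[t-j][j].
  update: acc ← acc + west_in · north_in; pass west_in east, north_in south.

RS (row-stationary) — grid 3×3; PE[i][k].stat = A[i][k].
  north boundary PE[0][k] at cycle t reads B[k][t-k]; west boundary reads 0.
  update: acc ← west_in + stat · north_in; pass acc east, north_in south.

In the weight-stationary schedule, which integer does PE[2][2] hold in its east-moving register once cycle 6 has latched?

register = 8

WS 3×3: PE[2][2] cycle-by-cycle (with neighbour feeds):
  c0 r1c2: 0 / 0 / 0
  c0 r2c1: 0 / 0 / 0
  c0 r2c2: 0 / 0 / 0
  c1 r1c2: 0 / 0 / 0
  c1 r2c1: 0 / 0 / 0
  c1 r2c2: 0 / 0 / 0
  c2 r1c2: 0 / 0 / 0
  c2 r2c1: 0 / 0 / 0
  c2 r2c2: 0 / 0 / 0
  c3 r1c2: 18 / 4 / 18
  c3 r2c1: 27 / 8 / 27
  c3 r2c2: 0 / 0 / 0
  c4 r1c2: 32 / 6 / 32
  c4 r2c1: 40 / 4 / 40
  c4 r2c2: 26 / 8 / 26
  c5 r1c2: 46 / 7 / 46
  c5 r2c1: 63 / 8 / 63
  c5 r2c2: 36 / 4 / 36
  c6 r1c2: 0 / 0 / 0
  c6 r2c1: 0 / 0 / 0
  c6 r2c2: 54 / 8 / 54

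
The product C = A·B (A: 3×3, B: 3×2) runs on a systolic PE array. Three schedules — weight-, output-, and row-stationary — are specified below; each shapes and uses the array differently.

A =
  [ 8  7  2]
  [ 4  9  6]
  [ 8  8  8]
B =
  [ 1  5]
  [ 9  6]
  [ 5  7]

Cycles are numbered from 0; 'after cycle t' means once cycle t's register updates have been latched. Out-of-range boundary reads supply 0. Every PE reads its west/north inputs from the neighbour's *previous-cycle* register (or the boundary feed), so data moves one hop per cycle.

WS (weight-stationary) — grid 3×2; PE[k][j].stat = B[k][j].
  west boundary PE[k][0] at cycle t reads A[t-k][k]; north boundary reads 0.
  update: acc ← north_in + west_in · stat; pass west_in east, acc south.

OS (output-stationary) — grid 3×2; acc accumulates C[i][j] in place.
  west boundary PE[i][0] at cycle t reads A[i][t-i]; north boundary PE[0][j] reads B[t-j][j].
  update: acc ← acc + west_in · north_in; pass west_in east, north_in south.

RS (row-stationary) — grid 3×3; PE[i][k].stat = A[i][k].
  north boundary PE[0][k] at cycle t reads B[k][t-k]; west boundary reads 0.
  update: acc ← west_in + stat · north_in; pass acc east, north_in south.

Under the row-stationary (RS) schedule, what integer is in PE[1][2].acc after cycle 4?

PE[1][2].acc = 116

RS (3×3). Following PE[1][2] plus its west/north inputs:
  t=0 PE[0][2]: acc=0 h=0 v=0
  t=0 PE[1][1]: acc=0 h=0 v=0
  t=0 PE[1][2]: acc=0 h=0 v=0
  t=1 PE[0][2]: acc=0 h=0 v=0
  t=1 PE[1][1]: acc=0 h=0 v=0
  t=1 PE[1][2]: acc=0 h=0 v=0
  t=2 PE[0][2]: acc=81 h=81 v=5
  t=2 PE[1][1]: acc=85 h=85 v=9
  t=2 PE[1][2]: acc=0 h=0 v=0
  t=3 PE[0][2]: acc=96 h=96 v=7
  t=3 PE[1][1]: acc=74 h=74 v=6
  t=3 PE[1][2]: acc=115 h=115 v=5
  t=4 PE[0][2]: acc=0 h=0 v=0
  t=4 PE[1][1]: acc=0 h=0 v=0
  t=4 PE[1][2]: acc=116 h=116 v=7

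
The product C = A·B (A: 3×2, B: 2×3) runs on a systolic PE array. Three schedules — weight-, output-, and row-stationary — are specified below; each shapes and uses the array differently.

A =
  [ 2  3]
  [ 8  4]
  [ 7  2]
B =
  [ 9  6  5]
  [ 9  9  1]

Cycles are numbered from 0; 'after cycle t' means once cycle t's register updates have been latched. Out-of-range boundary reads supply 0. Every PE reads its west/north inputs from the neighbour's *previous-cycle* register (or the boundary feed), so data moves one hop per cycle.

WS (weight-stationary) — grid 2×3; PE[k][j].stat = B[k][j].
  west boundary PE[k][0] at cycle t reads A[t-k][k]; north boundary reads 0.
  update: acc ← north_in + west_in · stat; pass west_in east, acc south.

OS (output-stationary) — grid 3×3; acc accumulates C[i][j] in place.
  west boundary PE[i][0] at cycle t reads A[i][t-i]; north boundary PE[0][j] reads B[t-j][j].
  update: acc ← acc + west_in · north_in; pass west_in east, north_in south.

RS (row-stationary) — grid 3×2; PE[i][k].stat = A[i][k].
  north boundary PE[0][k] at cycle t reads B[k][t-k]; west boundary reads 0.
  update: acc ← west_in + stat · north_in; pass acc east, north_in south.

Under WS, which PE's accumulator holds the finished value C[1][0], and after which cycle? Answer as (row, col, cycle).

WS — PE[1][0] is where C[1][0] collects:
  c0 r1c0: 0 / 0 / 0
  c1 r1c0: 45 / 3 / 45
  c2 r1c0: 108 / 4 / 108

(row, col, cycle) = (1, 0, 2)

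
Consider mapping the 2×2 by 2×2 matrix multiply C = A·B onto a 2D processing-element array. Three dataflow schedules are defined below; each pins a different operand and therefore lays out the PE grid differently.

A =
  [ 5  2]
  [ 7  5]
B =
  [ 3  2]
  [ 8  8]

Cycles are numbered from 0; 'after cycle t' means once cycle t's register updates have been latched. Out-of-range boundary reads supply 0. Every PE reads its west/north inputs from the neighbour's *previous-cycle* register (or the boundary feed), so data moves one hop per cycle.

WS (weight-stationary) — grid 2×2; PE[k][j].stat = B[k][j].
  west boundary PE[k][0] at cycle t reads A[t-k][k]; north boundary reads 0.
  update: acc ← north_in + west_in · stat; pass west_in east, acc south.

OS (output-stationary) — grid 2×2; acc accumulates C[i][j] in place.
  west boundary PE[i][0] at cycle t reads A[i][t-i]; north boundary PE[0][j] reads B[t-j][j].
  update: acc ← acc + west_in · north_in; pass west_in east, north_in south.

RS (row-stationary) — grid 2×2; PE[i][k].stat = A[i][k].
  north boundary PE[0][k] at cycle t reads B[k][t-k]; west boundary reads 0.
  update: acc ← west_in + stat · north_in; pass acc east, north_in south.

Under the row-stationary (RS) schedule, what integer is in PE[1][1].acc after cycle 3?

RS 2×2: PE[1][1] cycle-by-cycle (with neighbour feeds):
  after 0 — PE[0][1] acc=0, pass-E 0, pass-S 0
  after 0 — PE[1][0] acc=0, pass-E 0, pass-S 0
  after 0 — PE[1][1] acc=0, pass-E 0, pass-S 0
  after 1 — PE[0][1] acc=31, pass-E 31, pass-S 8
  after 1 — PE[1][0] acc=21, pass-E 21, pass-S 3
  after 1 — PE[1][1] acc=0, pass-E 0, pass-S 0
  after 2 — PE[0][1] acc=26, pass-E 26, pass-S 8
  after 2 — PE[1][0] acc=14, pass-E 14, pass-S 2
  after 2 — PE[1][1] acc=61, pass-E 61, pass-S 8
  after 3 — PE[0][1] acc=0, pass-E 0, pass-S 0
  after 3 — PE[1][0] acc=0, pass-E 0, pass-S 0
  after 3 — PE[1][1] acc=54, pass-E 54, pass-S 8

PE[1][1].acc = 54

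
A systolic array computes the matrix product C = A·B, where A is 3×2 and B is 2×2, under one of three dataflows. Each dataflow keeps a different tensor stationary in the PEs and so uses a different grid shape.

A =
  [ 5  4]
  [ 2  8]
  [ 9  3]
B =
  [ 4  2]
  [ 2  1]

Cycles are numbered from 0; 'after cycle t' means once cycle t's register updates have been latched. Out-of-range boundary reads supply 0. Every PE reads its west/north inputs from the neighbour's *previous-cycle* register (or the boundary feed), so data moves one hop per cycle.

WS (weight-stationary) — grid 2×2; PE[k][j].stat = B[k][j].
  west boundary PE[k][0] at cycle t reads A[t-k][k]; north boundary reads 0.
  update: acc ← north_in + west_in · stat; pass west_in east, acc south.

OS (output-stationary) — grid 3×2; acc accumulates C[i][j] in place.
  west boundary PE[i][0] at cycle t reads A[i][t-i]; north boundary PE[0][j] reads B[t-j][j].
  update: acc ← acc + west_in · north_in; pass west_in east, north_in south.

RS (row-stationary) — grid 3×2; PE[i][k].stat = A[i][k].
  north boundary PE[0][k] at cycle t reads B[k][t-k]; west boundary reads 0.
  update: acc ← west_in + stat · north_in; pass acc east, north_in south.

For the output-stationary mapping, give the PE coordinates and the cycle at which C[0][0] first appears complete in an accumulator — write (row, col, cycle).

OS — PE[0][0] is where C[0][0] collects:
  c0 r0c0: 20 / 5 / 4
  c1 r0c0: 28 / 4 / 2

(row, col, cycle) = (0, 0, 1)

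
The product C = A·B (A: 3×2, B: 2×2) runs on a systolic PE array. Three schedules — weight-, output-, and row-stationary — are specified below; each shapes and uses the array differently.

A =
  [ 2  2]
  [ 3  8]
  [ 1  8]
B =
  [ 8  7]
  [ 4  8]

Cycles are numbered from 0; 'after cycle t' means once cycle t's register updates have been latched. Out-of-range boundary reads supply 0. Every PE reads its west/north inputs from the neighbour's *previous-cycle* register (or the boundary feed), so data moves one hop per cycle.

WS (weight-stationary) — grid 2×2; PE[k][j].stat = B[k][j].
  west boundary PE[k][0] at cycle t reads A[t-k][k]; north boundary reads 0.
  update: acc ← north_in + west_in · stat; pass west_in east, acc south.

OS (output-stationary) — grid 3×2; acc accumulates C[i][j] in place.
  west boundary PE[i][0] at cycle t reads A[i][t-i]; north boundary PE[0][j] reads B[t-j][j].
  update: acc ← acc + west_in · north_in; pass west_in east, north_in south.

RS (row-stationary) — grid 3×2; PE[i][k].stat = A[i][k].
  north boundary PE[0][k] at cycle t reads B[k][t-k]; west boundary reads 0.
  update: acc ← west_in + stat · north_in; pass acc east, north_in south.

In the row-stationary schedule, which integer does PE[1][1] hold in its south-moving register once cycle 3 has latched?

register = 8

RS on a 3×2 grid — tracing PE[1][1] and its feeders:
  cycle 0: PE[0][1] → acc 0, east 0, south 0
  cycle 0: PE[1][0] → acc 0, east 0, south 0
  cycle 0: PE[1][1] → acc 0, east 0, south 0
  cycle 1: PE[0][1] → acc 24, east 24, south 4
  cycle 1: PE[1][0] → acc 24, east 24, south 8
  cycle 1: PE[1][1] → acc 0, east 0, south 0
  cycle 2: PE[0][1] → acc 30, east 30, south 8
  cycle 2: PE[1][0] → acc 21, east 21, south 7
  cycle 2: PE[1][1] → acc 56, east 56, south 4
  cycle 3: PE[0][1] → acc 0, east 0, south 0
  cycle 3: PE[1][0] → acc 0, east 0, south 0
  cycle 3: PE[1][1] → acc 85, east 85, south 8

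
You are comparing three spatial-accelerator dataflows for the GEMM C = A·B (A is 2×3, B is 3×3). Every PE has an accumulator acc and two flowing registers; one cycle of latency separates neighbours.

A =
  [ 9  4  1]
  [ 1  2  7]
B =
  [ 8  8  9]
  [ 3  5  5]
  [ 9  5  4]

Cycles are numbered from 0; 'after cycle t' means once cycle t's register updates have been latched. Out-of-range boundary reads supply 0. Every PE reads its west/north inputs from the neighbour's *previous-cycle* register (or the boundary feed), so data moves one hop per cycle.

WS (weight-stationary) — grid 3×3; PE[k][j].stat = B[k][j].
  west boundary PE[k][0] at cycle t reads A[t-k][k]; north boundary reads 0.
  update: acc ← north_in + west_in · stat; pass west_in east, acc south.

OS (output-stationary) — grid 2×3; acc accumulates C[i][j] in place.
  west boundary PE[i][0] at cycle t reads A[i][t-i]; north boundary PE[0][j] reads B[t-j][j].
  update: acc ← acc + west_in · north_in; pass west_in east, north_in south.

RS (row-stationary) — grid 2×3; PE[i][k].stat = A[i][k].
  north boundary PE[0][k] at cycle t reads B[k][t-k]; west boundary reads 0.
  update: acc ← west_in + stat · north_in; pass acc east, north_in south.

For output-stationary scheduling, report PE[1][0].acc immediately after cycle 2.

PE[1][0].acc = 14

OS on a 2×3 grid — tracing PE[1][0] and its feeders:
  [0] (0,0) acc=72 (h:9 v:8)
  [0] (1,0) acc=0 (h:0 v:0)
  [1] (0,0) acc=84 (h:4 v:3)
  [1] (1,0) acc=8 (h:1 v:8)
  [2] (0,0) acc=93 (h:1 v:9)
  [2] (1,0) acc=14 (h:2 v:3)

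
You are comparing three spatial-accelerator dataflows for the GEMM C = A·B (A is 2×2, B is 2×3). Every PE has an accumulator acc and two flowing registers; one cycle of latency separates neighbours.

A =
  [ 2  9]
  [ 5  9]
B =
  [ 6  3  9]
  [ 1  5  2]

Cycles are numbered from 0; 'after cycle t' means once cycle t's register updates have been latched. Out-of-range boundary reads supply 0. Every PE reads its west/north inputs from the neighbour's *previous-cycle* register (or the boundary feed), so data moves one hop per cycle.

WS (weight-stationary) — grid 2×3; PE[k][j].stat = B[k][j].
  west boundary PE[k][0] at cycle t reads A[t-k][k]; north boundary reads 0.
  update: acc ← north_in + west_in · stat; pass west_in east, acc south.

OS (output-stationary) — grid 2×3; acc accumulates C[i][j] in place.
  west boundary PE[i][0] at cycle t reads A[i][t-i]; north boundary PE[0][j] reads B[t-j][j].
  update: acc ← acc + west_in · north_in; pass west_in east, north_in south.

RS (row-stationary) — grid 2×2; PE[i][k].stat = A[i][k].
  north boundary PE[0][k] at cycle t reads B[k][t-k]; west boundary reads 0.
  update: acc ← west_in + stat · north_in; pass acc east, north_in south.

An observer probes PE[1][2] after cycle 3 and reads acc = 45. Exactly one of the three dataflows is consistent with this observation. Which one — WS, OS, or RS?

dataflow = OS

WS (2×3 grid), PE[1][2]:
  @0  [1,2]  acc 0  |  →0  ↓0
  @1  [1,2]  acc 0  |  →0  ↓0
  @2  [1,2]  acc 0  |  →0  ↓0
  @3  [1,2]  acc 36  |  →9  ↓36
OS (2×3 grid), PE[1][2]:
  @0  [1,2]  acc 0  |  →0  ↓0
  @1  [1,2]  acc 0  |  →0  ↓0
  @2  [1,2]  acc 0  |  →0  ↓0
  @3  [1,2]  acc 45  |  →5  ↓9
RS: PE[1][2] is outside its 2×2 grid.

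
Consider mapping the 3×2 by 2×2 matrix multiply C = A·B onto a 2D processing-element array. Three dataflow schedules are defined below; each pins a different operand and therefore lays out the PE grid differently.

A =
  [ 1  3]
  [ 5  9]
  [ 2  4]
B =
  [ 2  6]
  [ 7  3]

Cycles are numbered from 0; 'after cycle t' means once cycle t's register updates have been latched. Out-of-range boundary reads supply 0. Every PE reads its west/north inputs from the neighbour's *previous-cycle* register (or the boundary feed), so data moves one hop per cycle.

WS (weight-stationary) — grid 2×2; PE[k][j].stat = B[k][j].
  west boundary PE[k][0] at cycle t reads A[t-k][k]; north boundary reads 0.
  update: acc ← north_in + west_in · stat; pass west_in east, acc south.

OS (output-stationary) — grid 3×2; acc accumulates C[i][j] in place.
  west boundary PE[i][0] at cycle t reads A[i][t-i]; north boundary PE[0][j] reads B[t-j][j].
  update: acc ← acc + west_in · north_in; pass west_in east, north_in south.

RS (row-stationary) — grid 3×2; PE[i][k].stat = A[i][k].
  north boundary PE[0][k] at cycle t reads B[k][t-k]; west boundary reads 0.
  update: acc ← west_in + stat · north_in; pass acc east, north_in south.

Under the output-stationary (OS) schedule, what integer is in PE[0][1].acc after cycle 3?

OS (3×2). Following PE[0][1] plus its west/north inputs:
  c0 r0c0: 2 / 1 / 2
  c0 r0c1: 0 / 0 / 0
  c1 r0c0: 23 / 3 / 7
  c1 r0c1: 6 / 1 / 6
  c2 r0c0: 23 / 0 / 0
  c2 r0c1: 15 / 3 / 3
  c3 r0c0: 23 / 0 / 0
  c3 r0c1: 15 / 0 / 0

PE[0][1].acc = 15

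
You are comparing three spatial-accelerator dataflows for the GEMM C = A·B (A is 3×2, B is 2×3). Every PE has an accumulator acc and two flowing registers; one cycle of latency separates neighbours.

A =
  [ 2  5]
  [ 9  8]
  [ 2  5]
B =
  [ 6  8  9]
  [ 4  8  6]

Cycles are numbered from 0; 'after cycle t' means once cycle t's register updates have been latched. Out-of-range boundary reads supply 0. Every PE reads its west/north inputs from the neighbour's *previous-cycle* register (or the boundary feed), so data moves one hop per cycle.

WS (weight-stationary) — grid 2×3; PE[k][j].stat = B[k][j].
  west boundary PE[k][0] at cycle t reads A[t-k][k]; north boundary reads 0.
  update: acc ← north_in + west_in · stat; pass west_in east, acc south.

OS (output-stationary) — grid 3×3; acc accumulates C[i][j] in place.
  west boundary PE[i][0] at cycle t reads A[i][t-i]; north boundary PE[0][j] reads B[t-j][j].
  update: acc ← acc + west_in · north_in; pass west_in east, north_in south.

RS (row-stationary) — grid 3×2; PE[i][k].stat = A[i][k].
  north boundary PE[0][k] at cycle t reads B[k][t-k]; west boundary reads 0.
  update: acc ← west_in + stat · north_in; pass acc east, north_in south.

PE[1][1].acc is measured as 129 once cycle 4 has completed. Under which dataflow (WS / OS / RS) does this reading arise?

Under WS (2×3), PE[1][1]:
  [0] (1,1) acc=0 (h:0 v:0)
  [1] (1,1) acc=0 (h:0 v:0)
  [2] (1,1) acc=56 (h:5 v:56)
  [3] (1,1) acc=136 (h:8 v:136)
  [4] (1,1) acc=56 (h:5 v:56)
Under OS (3×3), PE[1][1]:
  [0] (1,1) acc=0 (h:0 v:0)
  [1] (1,1) acc=0 (h:0 v:0)
  [2] (1,1) acc=72 (h:9 v:8)
  [3] (1,1) acc=136 (h:8 v:8)
  [4] (1,1) acc=136 (h:0 v:0)
Under RS (3×2), PE[1][1]:
  [0] (1,1) acc=0 (h:0 v:0)
  [1] (1,1) acc=0 (h:0 v:0)
  [2] (1,1) acc=86 (h:86 v:4)
  [3] (1,1) acc=136 (h:136 v:8)
  [4] (1,1) acc=129 (h:129 v:6)

dataflow = RS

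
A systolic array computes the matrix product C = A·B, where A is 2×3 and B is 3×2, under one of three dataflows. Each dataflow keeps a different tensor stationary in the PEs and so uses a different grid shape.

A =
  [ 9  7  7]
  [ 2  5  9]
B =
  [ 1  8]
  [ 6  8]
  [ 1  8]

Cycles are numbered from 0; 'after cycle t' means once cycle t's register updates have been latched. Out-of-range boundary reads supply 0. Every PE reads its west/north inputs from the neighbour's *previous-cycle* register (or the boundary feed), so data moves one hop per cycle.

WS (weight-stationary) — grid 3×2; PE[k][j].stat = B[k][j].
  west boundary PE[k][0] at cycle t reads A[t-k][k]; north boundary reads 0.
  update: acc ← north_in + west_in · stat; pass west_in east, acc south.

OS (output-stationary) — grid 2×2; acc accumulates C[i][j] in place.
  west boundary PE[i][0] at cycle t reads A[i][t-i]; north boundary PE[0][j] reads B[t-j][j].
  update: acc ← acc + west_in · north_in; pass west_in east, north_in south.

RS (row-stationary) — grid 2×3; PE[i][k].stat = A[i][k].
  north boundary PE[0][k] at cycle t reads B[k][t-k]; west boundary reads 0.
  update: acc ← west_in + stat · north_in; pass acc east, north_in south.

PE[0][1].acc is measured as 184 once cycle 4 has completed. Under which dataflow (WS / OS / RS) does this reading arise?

dataflow = OS

WS [3×2] PE[0][1] across cycles:
  t=0 PE[0][1]: acc=0 h=0 v=0
  t=1 PE[0][1]: acc=72 h=9 v=72
  t=2 PE[0][1]: acc=16 h=2 v=16
  t=3 PE[0][1]: acc=0 h=0 v=0
  t=4 PE[0][1]: acc=0 h=0 v=0
OS [2×2] PE[0][1] across cycles:
  t=0 PE[0][1]: acc=0 h=0 v=0
  t=1 PE[0][1]: acc=72 h=9 v=8
  t=2 PE[0][1]: acc=128 h=7 v=8
  t=3 PE[0][1]: acc=184 h=7 v=8
  t=4 PE[0][1]: acc=184 h=0 v=0
RS [2×3] PE[0][1] across cycles:
  t=0 PE[0][1]: acc=0 h=0 v=0
  t=1 PE[0][1]: acc=51 h=51 v=6
  t=2 PE[0][1]: acc=128 h=128 v=8
  t=3 PE[0][1]: acc=0 h=0 v=0
  t=4 PE[0][1]: acc=0 h=0 v=0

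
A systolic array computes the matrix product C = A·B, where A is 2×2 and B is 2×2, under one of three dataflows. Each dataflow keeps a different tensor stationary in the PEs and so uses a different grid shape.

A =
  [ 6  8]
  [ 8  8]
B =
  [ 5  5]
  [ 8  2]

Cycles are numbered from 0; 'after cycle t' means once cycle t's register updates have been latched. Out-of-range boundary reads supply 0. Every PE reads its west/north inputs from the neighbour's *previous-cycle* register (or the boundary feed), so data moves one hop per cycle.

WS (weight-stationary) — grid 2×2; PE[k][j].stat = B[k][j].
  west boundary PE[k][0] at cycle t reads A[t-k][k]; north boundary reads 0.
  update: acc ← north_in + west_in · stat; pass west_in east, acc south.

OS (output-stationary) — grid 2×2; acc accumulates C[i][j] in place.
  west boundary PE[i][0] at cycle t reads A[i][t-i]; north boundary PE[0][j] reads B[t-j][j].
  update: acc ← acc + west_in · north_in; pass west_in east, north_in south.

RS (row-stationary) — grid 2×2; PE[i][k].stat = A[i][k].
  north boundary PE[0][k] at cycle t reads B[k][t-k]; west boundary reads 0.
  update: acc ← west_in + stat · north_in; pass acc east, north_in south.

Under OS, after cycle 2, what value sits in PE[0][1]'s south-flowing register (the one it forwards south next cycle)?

register = 2

OS (2×2). Following PE[0][1] plus its west/north inputs:
  after 0 — PE[0][0] acc=30, pass-E 6, pass-S 5
  after 0 — PE[0][1] acc=0, pass-E 0, pass-S 0
  after 1 — PE[0][0] acc=94, pass-E 8, pass-S 8
  after 1 — PE[0][1] acc=30, pass-E 6, pass-S 5
  after 2 — PE[0][0] acc=94, pass-E 0, pass-S 0
  after 2 — PE[0][1] acc=46, pass-E 8, pass-S 2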